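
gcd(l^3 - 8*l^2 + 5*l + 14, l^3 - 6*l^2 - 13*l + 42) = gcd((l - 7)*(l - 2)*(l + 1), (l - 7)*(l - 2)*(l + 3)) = l^2 - 9*l + 14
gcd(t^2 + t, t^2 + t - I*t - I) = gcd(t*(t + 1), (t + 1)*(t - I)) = t + 1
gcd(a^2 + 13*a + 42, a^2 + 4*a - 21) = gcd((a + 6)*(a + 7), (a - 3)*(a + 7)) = a + 7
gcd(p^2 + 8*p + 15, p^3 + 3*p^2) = p + 3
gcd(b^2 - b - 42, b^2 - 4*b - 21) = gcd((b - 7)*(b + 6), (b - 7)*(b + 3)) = b - 7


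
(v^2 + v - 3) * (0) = 0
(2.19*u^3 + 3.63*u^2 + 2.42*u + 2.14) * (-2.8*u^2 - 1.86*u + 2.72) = -6.132*u^5 - 14.2374*u^4 - 7.571*u^3 - 0.6196*u^2 + 2.602*u + 5.8208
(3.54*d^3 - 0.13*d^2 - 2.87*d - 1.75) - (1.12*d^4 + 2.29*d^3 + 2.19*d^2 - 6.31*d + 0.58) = -1.12*d^4 + 1.25*d^3 - 2.32*d^2 + 3.44*d - 2.33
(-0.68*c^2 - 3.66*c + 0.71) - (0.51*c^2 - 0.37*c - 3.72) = -1.19*c^2 - 3.29*c + 4.43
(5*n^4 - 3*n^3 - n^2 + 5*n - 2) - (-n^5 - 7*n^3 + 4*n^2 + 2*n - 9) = n^5 + 5*n^4 + 4*n^3 - 5*n^2 + 3*n + 7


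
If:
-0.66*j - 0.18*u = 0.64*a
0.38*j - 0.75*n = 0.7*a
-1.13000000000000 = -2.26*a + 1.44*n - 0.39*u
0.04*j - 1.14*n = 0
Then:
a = -0.55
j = -1.09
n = -0.04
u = 5.94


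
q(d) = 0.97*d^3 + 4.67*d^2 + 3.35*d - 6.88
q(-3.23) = -1.67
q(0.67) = -2.25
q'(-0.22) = 1.44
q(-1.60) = -4.26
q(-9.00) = -365.89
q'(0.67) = 10.91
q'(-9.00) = 155.00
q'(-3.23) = 3.54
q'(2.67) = 49.03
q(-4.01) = -7.77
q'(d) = 2.91*d^2 + 9.34*d + 3.35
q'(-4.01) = 12.69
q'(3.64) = 75.90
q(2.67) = 53.82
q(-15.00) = -2280.13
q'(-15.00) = 518.00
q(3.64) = 113.97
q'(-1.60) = -4.14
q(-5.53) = -46.63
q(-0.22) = -7.40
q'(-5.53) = 40.69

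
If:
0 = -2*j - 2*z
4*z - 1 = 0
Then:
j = -1/4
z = 1/4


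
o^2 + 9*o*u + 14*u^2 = (o + 2*u)*(o + 7*u)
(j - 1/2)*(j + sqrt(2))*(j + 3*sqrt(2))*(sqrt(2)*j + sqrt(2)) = sqrt(2)*j^4 + sqrt(2)*j^3/2 + 8*j^3 + 4*j^2 + 11*sqrt(2)*j^2/2 - 4*j + 3*sqrt(2)*j - 3*sqrt(2)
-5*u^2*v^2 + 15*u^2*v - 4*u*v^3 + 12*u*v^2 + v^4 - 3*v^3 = v*(-5*u + v)*(u + v)*(v - 3)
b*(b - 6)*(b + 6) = b^3 - 36*b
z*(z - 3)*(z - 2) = z^3 - 5*z^2 + 6*z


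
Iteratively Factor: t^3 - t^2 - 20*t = (t + 4)*(t^2 - 5*t) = (t - 5)*(t + 4)*(t)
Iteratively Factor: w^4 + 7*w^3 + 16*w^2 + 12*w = (w)*(w^3 + 7*w^2 + 16*w + 12) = w*(w + 3)*(w^2 + 4*w + 4) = w*(w + 2)*(w + 3)*(w + 2)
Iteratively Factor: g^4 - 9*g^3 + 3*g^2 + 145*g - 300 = (g + 4)*(g^3 - 13*g^2 + 55*g - 75) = (g - 3)*(g + 4)*(g^2 - 10*g + 25) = (g - 5)*(g - 3)*(g + 4)*(g - 5)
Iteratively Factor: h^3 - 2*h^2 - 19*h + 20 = (h - 5)*(h^2 + 3*h - 4) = (h - 5)*(h + 4)*(h - 1)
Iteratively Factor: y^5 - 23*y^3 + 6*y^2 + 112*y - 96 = (y + 3)*(y^4 - 3*y^3 - 14*y^2 + 48*y - 32) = (y - 1)*(y + 3)*(y^3 - 2*y^2 - 16*y + 32) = (y - 4)*(y - 1)*(y + 3)*(y^2 + 2*y - 8) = (y - 4)*(y - 2)*(y - 1)*(y + 3)*(y + 4)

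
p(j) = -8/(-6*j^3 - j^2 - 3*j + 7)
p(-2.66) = -0.07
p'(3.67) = -0.02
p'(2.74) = -0.07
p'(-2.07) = -0.16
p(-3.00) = -0.05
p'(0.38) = -1.75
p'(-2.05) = -0.16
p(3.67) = 0.03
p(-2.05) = -0.13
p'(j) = -8*(18*j^2 + 2*j + 3)/(-6*j^3 - j^2 - 3*j + 7)^2 = 8*(-18*j^2 - 2*j - 3)/(6*j^3 + j^2 + 3*j - 7)^2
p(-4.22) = -0.02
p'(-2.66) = -0.07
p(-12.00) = 0.00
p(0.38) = -1.49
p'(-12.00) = 0.00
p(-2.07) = -0.13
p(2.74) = 0.06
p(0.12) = -1.21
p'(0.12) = -0.64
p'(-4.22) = -0.01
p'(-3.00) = -0.04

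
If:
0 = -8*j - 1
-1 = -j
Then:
No Solution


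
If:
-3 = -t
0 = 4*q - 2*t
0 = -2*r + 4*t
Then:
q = 3/2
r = 6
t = 3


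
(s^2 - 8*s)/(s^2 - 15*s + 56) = s/(s - 7)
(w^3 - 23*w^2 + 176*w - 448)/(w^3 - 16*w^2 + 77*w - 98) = (w^2 - 16*w + 64)/(w^2 - 9*w + 14)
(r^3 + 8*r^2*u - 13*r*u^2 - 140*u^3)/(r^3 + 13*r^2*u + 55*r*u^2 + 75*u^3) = (r^2 + 3*r*u - 28*u^2)/(r^2 + 8*r*u + 15*u^2)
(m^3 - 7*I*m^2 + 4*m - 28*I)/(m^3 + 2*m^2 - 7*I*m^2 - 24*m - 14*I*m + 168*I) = (m^2 + 4)/(m^2 + 2*m - 24)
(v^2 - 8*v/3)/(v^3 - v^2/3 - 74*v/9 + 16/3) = 3*v/(3*v^2 + 7*v - 6)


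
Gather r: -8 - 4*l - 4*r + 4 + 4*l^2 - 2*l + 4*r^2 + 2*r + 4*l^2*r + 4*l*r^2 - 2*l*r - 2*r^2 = 4*l^2 - 6*l + r^2*(4*l + 2) + r*(4*l^2 - 2*l - 2) - 4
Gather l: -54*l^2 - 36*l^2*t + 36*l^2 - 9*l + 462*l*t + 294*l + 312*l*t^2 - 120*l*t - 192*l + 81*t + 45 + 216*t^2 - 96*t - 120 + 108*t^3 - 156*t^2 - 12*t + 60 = l^2*(-36*t - 18) + l*(312*t^2 + 342*t + 93) + 108*t^3 + 60*t^2 - 27*t - 15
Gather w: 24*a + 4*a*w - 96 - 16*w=24*a + w*(4*a - 16) - 96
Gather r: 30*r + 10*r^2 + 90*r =10*r^2 + 120*r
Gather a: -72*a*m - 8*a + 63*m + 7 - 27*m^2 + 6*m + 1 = a*(-72*m - 8) - 27*m^2 + 69*m + 8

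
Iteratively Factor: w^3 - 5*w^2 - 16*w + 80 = (w - 5)*(w^2 - 16) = (w - 5)*(w + 4)*(w - 4)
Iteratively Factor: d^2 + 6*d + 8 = (d + 2)*(d + 4)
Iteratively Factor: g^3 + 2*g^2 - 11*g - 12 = (g - 3)*(g^2 + 5*g + 4) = (g - 3)*(g + 1)*(g + 4)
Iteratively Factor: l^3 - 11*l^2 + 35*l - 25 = (l - 5)*(l^2 - 6*l + 5) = (l - 5)*(l - 1)*(l - 5)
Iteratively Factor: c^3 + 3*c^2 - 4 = (c + 2)*(c^2 + c - 2) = (c + 2)^2*(c - 1)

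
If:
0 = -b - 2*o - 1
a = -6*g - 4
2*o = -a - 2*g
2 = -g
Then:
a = 8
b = 3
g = -2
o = -2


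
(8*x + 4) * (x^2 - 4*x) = 8*x^3 - 28*x^2 - 16*x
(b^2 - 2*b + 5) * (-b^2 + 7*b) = -b^4 + 9*b^3 - 19*b^2 + 35*b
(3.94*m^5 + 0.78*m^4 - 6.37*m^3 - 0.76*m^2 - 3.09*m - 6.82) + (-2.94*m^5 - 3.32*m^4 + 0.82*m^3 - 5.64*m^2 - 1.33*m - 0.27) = 1.0*m^5 - 2.54*m^4 - 5.55*m^3 - 6.4*m^2 - 4.42*m - 7.09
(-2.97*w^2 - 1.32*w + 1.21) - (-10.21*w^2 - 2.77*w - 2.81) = 7.24*w^2 + 1.45*w + 4.02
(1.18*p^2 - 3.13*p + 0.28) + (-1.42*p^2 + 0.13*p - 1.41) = -0.24*p^2 - 3.0*p - 1.13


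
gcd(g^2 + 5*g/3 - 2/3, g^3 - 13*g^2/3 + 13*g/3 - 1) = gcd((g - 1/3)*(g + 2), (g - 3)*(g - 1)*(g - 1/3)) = g - 1/3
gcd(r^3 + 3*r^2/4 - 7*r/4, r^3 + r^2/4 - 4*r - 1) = 1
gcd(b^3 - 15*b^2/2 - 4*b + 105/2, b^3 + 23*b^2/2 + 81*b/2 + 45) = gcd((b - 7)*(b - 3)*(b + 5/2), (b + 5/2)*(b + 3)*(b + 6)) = b + 5/2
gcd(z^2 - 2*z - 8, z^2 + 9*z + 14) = z + 2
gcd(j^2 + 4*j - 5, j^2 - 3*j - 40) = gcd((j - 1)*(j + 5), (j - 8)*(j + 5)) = j + 5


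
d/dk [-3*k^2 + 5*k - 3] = 5 - 6*k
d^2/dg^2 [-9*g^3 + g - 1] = -54*g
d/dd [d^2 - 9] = 2*d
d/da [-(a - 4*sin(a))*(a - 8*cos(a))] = -(a - 4*sin(a))*(8*sin(a) + 1) + (a - 8*cos(a))*(4*cos(a) - 1)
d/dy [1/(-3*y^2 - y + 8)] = (6*y + 1)/(3*y^2 + y - 8)^2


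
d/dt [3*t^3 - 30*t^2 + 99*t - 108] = 9*t^2 - 60*t + 99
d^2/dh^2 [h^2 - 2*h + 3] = 2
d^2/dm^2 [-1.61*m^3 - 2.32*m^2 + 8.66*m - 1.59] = -9.66*m - 4.64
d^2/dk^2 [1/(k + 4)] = 2/(k + 4)^3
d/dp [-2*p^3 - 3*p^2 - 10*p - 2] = -6*p^2 - 6*p - 10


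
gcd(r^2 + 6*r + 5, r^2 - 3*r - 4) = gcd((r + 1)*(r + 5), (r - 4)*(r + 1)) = r + 1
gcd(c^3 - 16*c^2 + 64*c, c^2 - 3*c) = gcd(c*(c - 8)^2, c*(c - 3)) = c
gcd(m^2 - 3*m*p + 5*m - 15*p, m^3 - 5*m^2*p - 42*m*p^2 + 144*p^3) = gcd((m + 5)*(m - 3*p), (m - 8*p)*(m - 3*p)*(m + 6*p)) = -m + 3*p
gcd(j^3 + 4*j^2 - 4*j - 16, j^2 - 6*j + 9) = 1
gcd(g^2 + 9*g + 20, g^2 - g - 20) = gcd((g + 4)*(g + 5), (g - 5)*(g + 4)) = g + 4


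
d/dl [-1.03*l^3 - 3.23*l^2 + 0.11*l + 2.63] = -3.09*l^2 - 6.46*l + 0.11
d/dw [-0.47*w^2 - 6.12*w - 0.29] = -0.94*w - 6.12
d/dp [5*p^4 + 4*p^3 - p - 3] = 20*p^3 + 12*p^2 - 1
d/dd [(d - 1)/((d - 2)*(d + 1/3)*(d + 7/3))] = 9*(-18*d^3 + 21*d^2 + 12*d - 55)/(81*d^6 + 108*d^5 - 702*d^4 - 744*d^3 + 1513*d^2 + 1148*d + 196)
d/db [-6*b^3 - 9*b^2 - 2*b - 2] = -18*b^2 - 18*b - 2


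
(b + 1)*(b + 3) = b^2 + 4*b + 3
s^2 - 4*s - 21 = (s - 7)*(s + 3)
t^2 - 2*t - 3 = (t - 3)*(t + 1)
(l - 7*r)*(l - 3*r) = l^2 - 10*l*r + 21*r^2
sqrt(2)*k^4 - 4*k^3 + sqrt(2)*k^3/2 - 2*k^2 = k^2*(k - 2*sqrt(2))*(sqrt(2)*k + sqrt(2)/2)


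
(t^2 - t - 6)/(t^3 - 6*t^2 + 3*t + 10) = (t^2 - t - 6)/(t^3 - 6*t^2 + 3*t + 10)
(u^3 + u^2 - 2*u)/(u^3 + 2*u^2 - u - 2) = u/(u + 1)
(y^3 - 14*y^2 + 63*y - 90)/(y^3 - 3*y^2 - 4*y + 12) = (y^2 - 11*y + 30)/(y^2 - 4)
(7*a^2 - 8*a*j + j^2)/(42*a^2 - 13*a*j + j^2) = (a - j)/(6*a - j)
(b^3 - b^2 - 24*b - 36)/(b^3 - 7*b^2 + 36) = (b + 3)/(b - 3)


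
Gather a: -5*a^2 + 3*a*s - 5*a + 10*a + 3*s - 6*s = -5*a^2 + a*(3*s + 5) - 3*s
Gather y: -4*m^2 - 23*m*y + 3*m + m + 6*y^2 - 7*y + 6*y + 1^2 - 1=-4*m^2 + 4*m + 6*y^2 + y*(-23*m - 1)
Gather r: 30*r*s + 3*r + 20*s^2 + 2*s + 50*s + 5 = r*(30*s + 3) + 20*s^2 + 52*s + 5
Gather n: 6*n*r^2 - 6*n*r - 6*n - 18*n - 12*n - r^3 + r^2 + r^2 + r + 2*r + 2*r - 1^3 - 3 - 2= n*(6*r^2 - 6*r - 36) - r^3 + 2*r^2 + 5*r - 6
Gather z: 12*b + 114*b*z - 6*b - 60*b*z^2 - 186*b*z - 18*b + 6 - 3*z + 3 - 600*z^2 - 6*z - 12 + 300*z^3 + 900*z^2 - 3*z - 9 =-12*b + 300*z^3 + z^2*(300 - 60*b) + z*(-72*b - 12) - 12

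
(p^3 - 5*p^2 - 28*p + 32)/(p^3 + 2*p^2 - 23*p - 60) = (p^2 - 9*p + 8)/(p^2 - 2*p - 15)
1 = 1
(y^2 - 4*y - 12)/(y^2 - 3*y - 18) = (y + 2)/(y + 3)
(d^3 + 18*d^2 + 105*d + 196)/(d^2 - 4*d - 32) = (d^2 + 14*d + 49)/(d - 8)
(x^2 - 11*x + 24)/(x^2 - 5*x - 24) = (x - 3)/(x + 3)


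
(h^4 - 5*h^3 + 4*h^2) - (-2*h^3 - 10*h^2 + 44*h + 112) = h^4 - 3*h^3 + 14*h^2 - 44*h - 112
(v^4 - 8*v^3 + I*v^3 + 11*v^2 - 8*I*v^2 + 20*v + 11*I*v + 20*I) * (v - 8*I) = v^5 - 8*v^4 - 7*I*v^4 + 19*v^3 + 56*I*v^3 - 44*v^2 - 77*I*v^2 + 88*v - 140*I*v + 160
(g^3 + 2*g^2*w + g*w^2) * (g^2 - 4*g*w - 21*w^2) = g^5 - 2*g^4*w - 28*g^3*w^2 - 46*g^2*w^3 - 21*g*w^4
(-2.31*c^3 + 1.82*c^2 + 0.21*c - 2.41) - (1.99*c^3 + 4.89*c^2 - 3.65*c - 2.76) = -4.3*c^3 - 3.07*c^2 + 3.86*c + 0.35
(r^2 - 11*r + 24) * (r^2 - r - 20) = r^4 - 12*r^3 + 15*r^2 + 196*r - 480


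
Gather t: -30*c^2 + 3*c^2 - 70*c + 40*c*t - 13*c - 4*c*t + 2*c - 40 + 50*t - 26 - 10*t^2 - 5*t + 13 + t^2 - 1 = -27*c^2 - 81*c - 9*t^2 + t*(36*c + 45) - 54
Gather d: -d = -d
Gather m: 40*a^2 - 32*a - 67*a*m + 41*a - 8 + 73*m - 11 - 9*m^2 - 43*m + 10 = 40*a^2 + 9*a - 9*m^2 + m*(30 - 67*a) - 9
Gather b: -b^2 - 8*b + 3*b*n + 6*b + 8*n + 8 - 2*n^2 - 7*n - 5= -b^2 + b*(3*n - 2) - 2*n^2 + n + 3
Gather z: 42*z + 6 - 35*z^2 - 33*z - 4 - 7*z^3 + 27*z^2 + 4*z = -7*z^3 - 8*z^2 + 13*z + 2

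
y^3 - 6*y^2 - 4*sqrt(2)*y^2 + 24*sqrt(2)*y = y*(y - 6)*(y - 4*sqrt(2))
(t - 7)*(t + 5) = t^2 - 2*t - 35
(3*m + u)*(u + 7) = 3*m*u + 21*m + u^2 + 7*u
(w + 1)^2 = w^2 + 2*w + 1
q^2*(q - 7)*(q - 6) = q^4 - 13*q^3 + 42*q^2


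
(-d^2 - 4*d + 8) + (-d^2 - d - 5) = -2*d^2 - 5*d + 3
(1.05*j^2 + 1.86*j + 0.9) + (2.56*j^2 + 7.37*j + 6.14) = 3.61*j^2 + 9.23*j + 7.04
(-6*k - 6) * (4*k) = -24*k^2 - 24*k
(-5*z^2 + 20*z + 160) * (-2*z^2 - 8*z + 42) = 10*z^4 - 690*z^2 - 440*z + 6720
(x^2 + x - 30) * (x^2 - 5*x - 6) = x^4 - 4*x^3 - 41*x^2 + 144*x + 180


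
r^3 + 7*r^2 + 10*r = r*(r + 2)*(r + 5)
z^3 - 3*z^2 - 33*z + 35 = (z - 7)*(z - 1)*(z + 5)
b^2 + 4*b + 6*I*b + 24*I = (b + 4)*(b + 6*I)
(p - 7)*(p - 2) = p^2 - 9*p + 14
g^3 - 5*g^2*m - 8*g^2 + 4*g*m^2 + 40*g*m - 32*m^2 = (g - 8)*(g - 4*m)*(g - m)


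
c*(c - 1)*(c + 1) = c^3 - c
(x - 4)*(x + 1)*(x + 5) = x^3 + 2*x^2 - 19*x - 20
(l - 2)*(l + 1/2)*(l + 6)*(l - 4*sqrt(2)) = l^4 - 4*sqrt(2)*l^3 + 9*l^3/2 - 18*sqrt(2)*l^2 - 10*l^2 - 6*l + 40*sqrt(2)*l + 24*sqrt(2)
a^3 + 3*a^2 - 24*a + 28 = (a - 2)^2*(a + 7)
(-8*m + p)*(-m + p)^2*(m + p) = -8*m^4 + 9*m^3*p + 7*m^2*p^2 - 9*m*p^3 + p^4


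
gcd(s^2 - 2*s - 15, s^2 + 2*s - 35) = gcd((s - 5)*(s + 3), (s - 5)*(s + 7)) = s - 5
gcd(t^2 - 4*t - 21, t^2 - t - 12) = t + 3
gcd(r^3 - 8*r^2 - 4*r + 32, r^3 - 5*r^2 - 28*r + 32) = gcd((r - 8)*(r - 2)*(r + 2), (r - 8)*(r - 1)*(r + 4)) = r - 8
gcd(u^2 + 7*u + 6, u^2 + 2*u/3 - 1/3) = u + 1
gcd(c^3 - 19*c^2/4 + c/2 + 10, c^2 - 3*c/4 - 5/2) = c^2 - 3*c/4 - 5/2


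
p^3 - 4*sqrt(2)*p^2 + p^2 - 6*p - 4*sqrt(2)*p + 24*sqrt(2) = (p - 2)*(p + 3)*(p - 4*sqrt(2))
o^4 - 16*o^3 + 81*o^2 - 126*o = o*(o - 7)*(o - 6)*(o - 3)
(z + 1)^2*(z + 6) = z^3 + 8*z^2 + 13*z + 6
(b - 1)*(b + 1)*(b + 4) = b^3 + 4*b^2 - b - 4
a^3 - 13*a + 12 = (a - 3)*(a - 1)*(a + 4)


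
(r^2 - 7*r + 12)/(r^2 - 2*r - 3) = (r - 4)/(r + 1)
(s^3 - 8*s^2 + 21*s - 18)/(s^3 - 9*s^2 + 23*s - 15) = (s^2 - 5*s + 6)/(s^2 - 6*s + 5)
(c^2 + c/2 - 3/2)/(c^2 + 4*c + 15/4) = 2*(c - 1)/(2*c + 5)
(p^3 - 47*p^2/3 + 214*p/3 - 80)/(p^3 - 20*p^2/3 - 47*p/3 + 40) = (p - 6)/(p + 3)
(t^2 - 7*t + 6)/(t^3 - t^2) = (t - 6)/t^2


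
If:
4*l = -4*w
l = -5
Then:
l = -5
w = 5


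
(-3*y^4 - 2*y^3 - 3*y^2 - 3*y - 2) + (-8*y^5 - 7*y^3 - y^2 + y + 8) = -8*y^5 - 3*y^4 - 9*y^3 - 4*y^2 - 2*y + 6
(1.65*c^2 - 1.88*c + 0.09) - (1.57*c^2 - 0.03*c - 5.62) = 0.0799999999999998*c^2 - 1.85*c + 5.71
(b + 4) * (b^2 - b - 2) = b^3 + 3*b^2 - 6*b - 8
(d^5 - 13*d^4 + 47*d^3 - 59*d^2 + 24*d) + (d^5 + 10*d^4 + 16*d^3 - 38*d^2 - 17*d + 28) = 2*d^5 - 3*d^4 + 63*d^3 - 97*d^2 + 7*d + 28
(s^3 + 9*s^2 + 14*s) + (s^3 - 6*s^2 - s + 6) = 2*s^3 + 3*s^2 + 13*s + 6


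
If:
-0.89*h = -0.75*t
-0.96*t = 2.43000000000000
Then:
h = -2.13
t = -2.53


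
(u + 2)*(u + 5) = u^2 + 7*u + 10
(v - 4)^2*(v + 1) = v^3 - 7*v^2 + 8*v + 16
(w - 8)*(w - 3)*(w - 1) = w^3 - 12*w^2 + 35*w - 24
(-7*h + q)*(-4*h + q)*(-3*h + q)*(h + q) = -84*h^4 - 23*h^3*q + 47*h^2*q^2 - 13*h*q^3 + q^4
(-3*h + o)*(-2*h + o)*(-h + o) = -6*h^3 + 11*h^2*o - 6*h*o^2 + o^3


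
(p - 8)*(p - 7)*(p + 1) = p^3 - 14*p^2 + 41*p + 56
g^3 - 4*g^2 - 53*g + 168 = (g - 8)*(g - 3)*(g + 7)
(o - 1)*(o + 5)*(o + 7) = o^3 + 11*o^2 + 23*o - 35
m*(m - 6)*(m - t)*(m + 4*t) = m^4 + 3*m^3*t - 6*m^3 - 4*m^2*t^2 - 18*m^2*t + 24*m*t^2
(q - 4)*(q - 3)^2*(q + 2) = q^4 - 8*q^3 + 13*q^2 + 30*q - 72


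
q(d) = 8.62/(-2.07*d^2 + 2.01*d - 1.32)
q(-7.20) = -0.07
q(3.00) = -0.62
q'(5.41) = 0.07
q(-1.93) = -0.67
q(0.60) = -10.03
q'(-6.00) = -0.03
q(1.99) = -1.56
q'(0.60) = 5.53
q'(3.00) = 0.46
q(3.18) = -0.54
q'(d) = 8.62*(4.14*d - 2.01)/(-2.07*d^2 + 2.01*d - 1.32)^2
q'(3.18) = 0.38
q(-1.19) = -1.30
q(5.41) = -0.17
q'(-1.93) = -0.52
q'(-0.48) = -4.52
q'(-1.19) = -1.35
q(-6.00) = -0.10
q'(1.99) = 1.76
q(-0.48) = -3.12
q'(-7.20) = -0.02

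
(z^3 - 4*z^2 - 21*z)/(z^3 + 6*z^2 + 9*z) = (z - 7)/(z + 3)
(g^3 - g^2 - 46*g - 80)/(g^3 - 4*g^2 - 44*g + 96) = (g^2 + 7*g + 10)/(g^2 + 4*g - 12)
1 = 1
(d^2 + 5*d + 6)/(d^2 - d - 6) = (d + 3)/(d - 3)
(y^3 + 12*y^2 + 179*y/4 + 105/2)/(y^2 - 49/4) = (2*y^2 + 17*y + 30)/(2*y - 7)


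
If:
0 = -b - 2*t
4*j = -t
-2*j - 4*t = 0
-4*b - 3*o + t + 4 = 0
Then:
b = 0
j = 0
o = 4/3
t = 0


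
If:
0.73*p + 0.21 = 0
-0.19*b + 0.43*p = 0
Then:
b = -0.65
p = -0.29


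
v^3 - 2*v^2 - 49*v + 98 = (v - 7)*(v - 2)*(v + 7)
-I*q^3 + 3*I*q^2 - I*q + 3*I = (q - 3)*(q - I)*(-I*q + 1)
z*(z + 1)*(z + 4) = z^3 + 5*z^2 + 4*z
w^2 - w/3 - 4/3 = (w - 4/3)*(w + 1)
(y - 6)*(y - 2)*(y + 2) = y^3 - 6*y^2 - 4*y + 24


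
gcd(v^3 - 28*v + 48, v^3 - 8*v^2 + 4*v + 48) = v - 4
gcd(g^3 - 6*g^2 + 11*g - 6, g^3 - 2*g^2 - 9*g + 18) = g^2 - 5*g + 6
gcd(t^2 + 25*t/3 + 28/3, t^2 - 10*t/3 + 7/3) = 1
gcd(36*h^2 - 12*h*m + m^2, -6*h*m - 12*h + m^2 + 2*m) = 6*h - m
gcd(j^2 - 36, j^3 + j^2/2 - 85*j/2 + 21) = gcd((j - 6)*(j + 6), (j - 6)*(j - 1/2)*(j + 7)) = j - 6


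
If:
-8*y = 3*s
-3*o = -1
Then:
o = 1/3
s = -8*y/3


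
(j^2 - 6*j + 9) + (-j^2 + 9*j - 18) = 3*j - 9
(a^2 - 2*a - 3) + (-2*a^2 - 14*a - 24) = -a^2 - 16*a - 27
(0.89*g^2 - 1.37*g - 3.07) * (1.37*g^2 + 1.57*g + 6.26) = 1.2193*g^4 - 0.4796*g^3 - 0.7854*g^2 - 13.3961*g - 19.2182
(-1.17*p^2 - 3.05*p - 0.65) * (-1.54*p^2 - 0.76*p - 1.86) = 1.8018*p^4 + 5.5862*p^3 + 5.4952*p^2 + 6.167*p + 1.209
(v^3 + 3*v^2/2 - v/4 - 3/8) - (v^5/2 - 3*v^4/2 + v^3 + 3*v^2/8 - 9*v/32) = -v^5/2 + 3*v^4/2 + 9*v^2/8 + v/32 - 3/8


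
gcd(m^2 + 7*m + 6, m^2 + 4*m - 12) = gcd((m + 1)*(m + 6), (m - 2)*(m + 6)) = m + 6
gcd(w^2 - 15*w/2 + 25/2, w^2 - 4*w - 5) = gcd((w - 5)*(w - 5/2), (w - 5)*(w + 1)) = w - 5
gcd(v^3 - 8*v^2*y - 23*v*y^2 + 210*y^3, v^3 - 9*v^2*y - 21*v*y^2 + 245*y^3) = -v^2 + 2*v*y + 35*y^2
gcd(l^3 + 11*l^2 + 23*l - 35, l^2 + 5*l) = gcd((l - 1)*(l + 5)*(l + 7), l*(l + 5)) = l + 5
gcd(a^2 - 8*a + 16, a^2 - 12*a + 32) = a - 4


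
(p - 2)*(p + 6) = p^2 + 4*p - 12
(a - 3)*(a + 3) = a^2 - 9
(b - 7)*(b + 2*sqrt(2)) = b^2 - 7*b + 2*sqrt(2)*b - 14*sqrt(2)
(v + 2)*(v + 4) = v^2 + 6*v + 8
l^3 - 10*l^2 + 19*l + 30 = (l - 6)*(l - 5)*(l + 1)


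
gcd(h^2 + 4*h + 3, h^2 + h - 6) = h + 3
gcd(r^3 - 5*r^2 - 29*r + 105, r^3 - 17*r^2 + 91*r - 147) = r^2 - 10*r + 21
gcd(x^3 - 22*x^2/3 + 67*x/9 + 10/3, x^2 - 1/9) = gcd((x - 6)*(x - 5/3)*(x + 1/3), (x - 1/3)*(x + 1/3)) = x + 1/3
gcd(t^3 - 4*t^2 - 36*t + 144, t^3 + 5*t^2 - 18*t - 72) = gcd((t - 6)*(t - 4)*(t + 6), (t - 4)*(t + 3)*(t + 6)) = t^2 + 2*t - 24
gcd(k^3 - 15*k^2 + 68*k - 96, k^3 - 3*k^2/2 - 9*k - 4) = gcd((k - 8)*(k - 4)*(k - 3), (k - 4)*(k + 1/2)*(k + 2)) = k - 4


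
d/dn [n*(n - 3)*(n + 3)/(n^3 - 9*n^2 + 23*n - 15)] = (-9*n^2 + 10*n + 15)/(n^4 - 12*n^3 + 46*n^2 - 60*n + 25)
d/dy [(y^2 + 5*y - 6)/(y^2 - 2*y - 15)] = (-7*y^2 - 18*y - 87)/(y^4 - 4*y^3 - 26*y^2 + 60*y + 225)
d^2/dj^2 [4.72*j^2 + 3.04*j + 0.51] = 9.44000000000000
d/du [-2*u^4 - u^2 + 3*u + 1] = -8*u^3 - 2*u + 3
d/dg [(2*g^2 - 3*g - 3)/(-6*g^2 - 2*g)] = (-11*g^2 - 18*g - 3)/(2*g^2*(9*g^2 + 6*g + 1))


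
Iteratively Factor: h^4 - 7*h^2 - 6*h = (h)*(h^3 - 7*h - 6) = h*(h + 2)*(h^2 - 2*h - 3) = h*(h - 3)*(h + 2)*(h + 1)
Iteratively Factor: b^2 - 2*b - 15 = (b + 3)*(b - 5)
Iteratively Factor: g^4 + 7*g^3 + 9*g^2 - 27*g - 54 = (g + 3)*(g^3 + 4*g^2 - 3*g - 18) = (g + 3)^2*(g^2 + g - 6) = (g + 3)^3*(g - 2)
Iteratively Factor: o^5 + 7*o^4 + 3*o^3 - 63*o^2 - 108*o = (o + 4)*(o^4 + 3*o^3 - 9*o^2 - 27*o) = (o - 3)*(o + 4)*(o^3 + 6*o^2 + 9*o) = (o - 3)*(o + 3)*(o + 4)*(o^2 + 3*o) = o*(o - 3)*(o + 3)*(o + 4)*(o + 3)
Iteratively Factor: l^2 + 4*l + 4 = (l + 2)*(l + 2)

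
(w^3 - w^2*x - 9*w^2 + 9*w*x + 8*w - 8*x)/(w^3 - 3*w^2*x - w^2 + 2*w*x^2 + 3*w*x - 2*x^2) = (8 - w)/(-w + 2*x)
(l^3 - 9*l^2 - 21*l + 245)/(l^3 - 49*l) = (l^2 - 2*l - 35)/(l*(l + 7))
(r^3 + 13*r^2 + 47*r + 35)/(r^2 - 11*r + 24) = (r^3 + 13*r^2 + 47*r + 35)/(r^2 - 11*r + 24)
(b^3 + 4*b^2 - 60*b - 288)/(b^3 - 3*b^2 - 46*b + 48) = (b + 6)/(b - 1)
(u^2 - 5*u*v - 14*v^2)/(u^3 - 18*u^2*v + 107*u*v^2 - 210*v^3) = (u + 2*v)/(u^2 - 11*u*v + 30*v^2)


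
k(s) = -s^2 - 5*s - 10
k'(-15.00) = 25.00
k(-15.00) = -160.00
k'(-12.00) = 19.00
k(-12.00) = -94.00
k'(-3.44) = 1.88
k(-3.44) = -4.63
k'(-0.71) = -3.58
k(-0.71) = -6.95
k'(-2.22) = -0.56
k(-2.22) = -3.83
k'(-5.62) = 6.24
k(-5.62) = -13.48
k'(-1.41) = -2.18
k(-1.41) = -4.94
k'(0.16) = -5.32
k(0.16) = -10.83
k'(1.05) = -7.10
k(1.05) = -16.35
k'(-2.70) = 0.40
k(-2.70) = -3.79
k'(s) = -2*s - 5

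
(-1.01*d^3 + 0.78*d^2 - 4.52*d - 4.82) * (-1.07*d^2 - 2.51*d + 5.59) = 1.0807*d^5 + 1.7005*d^4 - 2.7673*d^3 + 20.8628*d^2 - 13.1686*d - 26.9438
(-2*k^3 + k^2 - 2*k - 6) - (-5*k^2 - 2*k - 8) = -2*k^3 + 6*k^2 + 2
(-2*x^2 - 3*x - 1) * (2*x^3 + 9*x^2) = -4*x^5 - 24*x^4 - 29*x^3 - 9*x^2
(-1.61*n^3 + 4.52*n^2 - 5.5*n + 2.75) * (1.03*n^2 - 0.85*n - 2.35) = -1.6583*n^5 + 6.0241*n^4 - 5.7235*n^3 - 3.1145*n^2 + 10.5875*n - 6.4625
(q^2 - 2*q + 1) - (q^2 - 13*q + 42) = 11*q - 41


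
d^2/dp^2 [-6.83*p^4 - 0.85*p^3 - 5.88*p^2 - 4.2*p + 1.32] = -81.96*p^2 - 5.1*p - 11.76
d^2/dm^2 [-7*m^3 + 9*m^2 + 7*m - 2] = 18 - 42*m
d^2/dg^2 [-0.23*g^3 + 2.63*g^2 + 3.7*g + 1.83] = 5.26 - 1.38*g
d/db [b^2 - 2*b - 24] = 2*b - 2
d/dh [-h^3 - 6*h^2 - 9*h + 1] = -3*h^2 - 12*h - 9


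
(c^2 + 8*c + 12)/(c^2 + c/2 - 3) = 2*(c + 6)/(2*c - 3)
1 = 1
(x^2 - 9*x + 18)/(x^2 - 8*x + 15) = (x - 6)/(x - 5)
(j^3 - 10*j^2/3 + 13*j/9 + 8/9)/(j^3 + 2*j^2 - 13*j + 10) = (9*j^2 - 21*j - 8)/(9*(j^2 + 3*j - 10))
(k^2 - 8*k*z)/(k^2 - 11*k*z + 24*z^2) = k/(k - 3*z)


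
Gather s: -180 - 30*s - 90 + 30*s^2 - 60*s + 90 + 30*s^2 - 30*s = 60*s^2 - 120*s - 180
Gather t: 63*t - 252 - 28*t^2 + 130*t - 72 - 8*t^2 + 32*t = -36*t^2 + 225*t - 324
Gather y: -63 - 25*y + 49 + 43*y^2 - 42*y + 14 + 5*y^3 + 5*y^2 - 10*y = 5*y^3 + 48*y^2 - 77*y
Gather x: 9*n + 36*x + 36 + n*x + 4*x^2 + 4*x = 9*n + 4*x^2 + x*(n + 40) + 36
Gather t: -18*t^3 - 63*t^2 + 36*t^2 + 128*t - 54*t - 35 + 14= -18*t^3 - 27*t^2 + 74*t - 21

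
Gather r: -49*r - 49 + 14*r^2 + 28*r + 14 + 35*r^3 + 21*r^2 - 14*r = 35*r^3 + 35*r^2 - 35*r - 35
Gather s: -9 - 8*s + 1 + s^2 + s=s^2 - 7*s - 8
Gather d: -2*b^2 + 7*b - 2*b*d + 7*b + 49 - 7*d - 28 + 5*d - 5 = -2*b^2 + 14*b + d*(-2*b - 2) + 16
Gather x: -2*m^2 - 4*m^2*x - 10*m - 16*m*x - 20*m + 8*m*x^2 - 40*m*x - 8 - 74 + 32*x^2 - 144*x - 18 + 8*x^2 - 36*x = -2*m^2 - 30*m + x^2*(8*m + 40) + x*(-4*m^2 - 56*m - 180) - 100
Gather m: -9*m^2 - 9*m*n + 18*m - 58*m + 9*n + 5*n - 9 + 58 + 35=-9*m^2 + m*(-9*n - 40) + 14*n + 84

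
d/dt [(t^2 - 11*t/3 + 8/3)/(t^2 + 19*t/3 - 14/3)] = 2*(45*t^2 - 66*t + 1)/(9*t^4 + 114*t^3 + 277*t^2 - 532*t + 196)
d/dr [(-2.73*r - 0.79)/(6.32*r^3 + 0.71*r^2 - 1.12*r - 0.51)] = (34.5072*r^3 + 16.9167*r^2 + 1.1218*r + 0.5075)/(39.9424*r^6 + 8.9744*r^5 - 13.6527*r^4 - 8.0368*r^3 + 0.5302*r^2 + 1.1424*r + 0.2601)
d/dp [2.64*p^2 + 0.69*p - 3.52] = 5.28*p + 0.69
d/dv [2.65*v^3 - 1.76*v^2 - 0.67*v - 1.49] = 7.95*v^2 - 3.52*v - 0.67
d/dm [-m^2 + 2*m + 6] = 2 - 2*m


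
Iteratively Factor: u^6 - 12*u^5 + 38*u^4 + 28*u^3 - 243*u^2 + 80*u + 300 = (u - 5)*(u^5 - 7*u^4 + 3*u^3 + 43*u^2 - 28*u - 60) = (u - 5)*(u - 2)*(u^4 - 5*u^3 - 7*u^2 + 29*u + 30) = (u - 5)*(u - 2)*(u + 2)*(u^3 - 7*u^2 + 7*u + 15) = (u - 5)*(u - 2)*(u + 1)*(u + 2)*(u^2 - 8*u + 15) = (u - 5)^2*(u - 2)*(u + 1)*(u + 2)*(u - 3)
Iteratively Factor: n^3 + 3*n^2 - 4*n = (n + 4)*(n^2 - n) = (n - 1)*(n + 4)*(n)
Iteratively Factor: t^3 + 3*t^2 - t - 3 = (t + 3)*(t^2 - 1) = (t - 1)*(t + 3)*(t + 1)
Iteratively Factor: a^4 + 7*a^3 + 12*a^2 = (a)*(a^3 + 7*a^2 + 12*a) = a*(a + 4)*(a^2 + 3*a) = a^2*(a + 4)*(a + 3)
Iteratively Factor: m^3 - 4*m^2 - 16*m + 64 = (m - 4)*(m^2 - 16) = (m - 4)^2*(m + 4)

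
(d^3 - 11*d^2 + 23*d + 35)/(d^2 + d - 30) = (d^2 - 6*d - 7)/(d + 6)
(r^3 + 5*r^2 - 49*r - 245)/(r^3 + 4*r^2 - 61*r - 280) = (r - 7)/(r - 8)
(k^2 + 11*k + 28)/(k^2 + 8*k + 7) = (k + 4)/(k + 1)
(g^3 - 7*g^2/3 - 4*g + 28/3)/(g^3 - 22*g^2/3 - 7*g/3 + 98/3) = (g - 2)/(g - 7)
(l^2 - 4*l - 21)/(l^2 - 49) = (l + 3)/(l + 7)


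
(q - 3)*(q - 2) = q^2 - 5*q + 6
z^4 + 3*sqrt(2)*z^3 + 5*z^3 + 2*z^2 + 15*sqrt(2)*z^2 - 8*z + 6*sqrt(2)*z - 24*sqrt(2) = (z - 1)*(z + 2)*(z + 4)*(z + 3*sqrt(2))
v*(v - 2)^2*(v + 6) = v^4 + 2*v^3 - 20*v^2 + 24*v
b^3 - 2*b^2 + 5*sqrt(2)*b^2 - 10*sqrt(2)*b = b*(b - 2)*(b + 5*sqrt(2))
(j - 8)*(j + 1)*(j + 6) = j^3 - j^2 - 50*j - 48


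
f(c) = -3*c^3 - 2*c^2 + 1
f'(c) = -9*c^2 - 4*c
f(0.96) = -3.50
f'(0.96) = -12.13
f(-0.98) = 1.90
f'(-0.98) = -4.72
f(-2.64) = 42.26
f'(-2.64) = -52.17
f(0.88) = -2.59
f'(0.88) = -10.49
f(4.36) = -285.66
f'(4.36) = -188.53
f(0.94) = -3.26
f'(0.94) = -11.71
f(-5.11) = 349.07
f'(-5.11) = -214.57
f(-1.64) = 8.85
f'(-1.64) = -17.65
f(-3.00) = 64.00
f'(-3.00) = -69.00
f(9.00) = -2348.00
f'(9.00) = -765.00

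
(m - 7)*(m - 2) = m^2 - 9*m + 14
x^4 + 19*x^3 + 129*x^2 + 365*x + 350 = (x + 2)*(x + 5)^2*(x + 7)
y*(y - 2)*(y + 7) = y^3 + 5*y^2 - 14*y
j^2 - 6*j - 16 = (j - 8)*(j + 2)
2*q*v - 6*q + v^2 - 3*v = (2*q + v)*(v - 3)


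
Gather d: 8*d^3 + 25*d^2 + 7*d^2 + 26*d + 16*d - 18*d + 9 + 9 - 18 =8*d^3 + 32*d^2 + 24*d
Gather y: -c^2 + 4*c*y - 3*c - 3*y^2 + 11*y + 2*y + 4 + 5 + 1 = -c^2 - 3*c - 3*y^2 + y*(4*c + 13) + 10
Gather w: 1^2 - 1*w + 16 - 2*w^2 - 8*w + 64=-2*w^2 - 9*w + 81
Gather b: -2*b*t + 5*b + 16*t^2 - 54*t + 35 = b*(5 - 2*t) + 16*t^2 - 54*t + 35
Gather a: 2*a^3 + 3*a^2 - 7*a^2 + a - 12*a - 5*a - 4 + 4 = 2*a^3 - 4*a^2 - 16*a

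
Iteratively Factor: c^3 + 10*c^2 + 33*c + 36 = (c + 3)*(c^2 + 7*c + 12) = (c + 3)^2*(c + 4)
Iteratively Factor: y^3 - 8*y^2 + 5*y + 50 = (y - 5)*(y^2 - 3*y - 10) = (y - 5)*(y + 2)*(y - 5)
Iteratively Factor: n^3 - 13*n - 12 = (n + 1)*(n^2 - n - 12) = (n - 4)*(n + 1)*(n + 3)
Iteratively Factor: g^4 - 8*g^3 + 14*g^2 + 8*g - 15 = (g - 3)*(g^3 - 5*g^2 - g + 5) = (g - 3)*(g - 1)*(g^2 - 4*g - 5) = (g - 5)*(g - 3)*(g - 1)*(g + 1)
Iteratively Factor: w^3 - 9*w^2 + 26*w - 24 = (w - 2)*(w^2 - 7*w + 12) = (w - 3)*(w - 2)*(w - 4)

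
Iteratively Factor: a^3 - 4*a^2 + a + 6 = (a - 2)*(a^2 - 2*a - 3) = (a - 2)*(a + 1)*(a - 3)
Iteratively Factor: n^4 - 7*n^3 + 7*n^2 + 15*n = (n + 1)*(n^3 - 8*n^2 + 15*n) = n*(n + 1)*(n^2 - 8*n + 15) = n*(n - 5)*(n + 1)*(n - 3)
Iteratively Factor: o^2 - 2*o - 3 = (o + 1)*(o - 3)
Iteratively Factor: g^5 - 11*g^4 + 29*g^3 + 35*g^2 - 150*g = (g - 5)*(g^4 - 6*g^3 - g^2 + 30*g) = (g - 5)^2*(g^3 - g^2 - 6*g) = (g - 5)^2*(g - 3)*(g^2 + 2*g) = (g - 5)^2*(g - 3)*(g + 2)*(g)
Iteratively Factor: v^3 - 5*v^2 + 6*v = (v)*(v^2 - 5*v + 6) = v*(v - 3)*(v - 2)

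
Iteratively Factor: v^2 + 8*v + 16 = (v + 4)*(v + 4)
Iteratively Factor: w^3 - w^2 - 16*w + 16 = (w - 4)*(w^2 + 3*w - 4) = (w - 4)*(w - 1)*(w + 4)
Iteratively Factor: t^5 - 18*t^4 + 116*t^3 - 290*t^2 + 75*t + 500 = (t - 5)*(t^4 - 13*t^3 + 51*t^2 - 35*t - 100) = (t - 5)^2*(t^3 - 8*t^2 + 11*t + 20) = (t - 5)^2*(t - 4)*(t^2 - 4*t - 5) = (t - 5)^3*(t - 4)*(t + 1)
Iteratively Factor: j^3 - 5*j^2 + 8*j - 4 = (j - 2)*(j^2 - 3*j + 2) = (j - 2)*(j - 1)*(j - 2)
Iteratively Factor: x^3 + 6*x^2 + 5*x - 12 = (x - 1)*(x^2 + 7*x + 12) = (x - 1)*(x + 3)*(x + 4)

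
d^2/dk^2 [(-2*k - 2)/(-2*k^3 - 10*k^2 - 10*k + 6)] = 2*((k + 1)*(3*k^2 + 10*k + 5)^2 - (3*k^2 + 10*k + (k + 1)*(3*k + 5) + 5)*(k^3 + 5*k^2 + 5*k - 3))/(k^3 + 5*k^2 + 5*k - 3)^3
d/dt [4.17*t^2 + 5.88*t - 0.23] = 8.34*t + 5.88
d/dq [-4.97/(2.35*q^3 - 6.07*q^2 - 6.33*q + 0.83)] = (35.0385*q^2 - 60.3358*q - 31.4601)/(2.35*q^3 - 6.07*q^2 - 6.33*q + 0.83)^2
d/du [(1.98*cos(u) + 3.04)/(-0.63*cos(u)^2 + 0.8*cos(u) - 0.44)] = (-1.2474*cos(u)^2 - 3.8304*cos(u) + 3.3032)*sin(u)/(0.3969*cos(u)^4 - 1.008*cos(u)^3 + 1.1944*cos(u)^2 - 0.704*cos(u) + 0.1936)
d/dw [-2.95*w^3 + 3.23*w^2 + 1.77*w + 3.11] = -8.85*w^2 + 6.46*w + 1.77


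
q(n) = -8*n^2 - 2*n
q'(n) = -16*n - 2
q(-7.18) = -398.06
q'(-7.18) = 112.88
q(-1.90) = -25.08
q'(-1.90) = 28.40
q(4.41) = -164.40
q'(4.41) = -72.56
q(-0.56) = -1.39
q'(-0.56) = 6.96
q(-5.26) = -210.82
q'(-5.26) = 82.16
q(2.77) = -66.92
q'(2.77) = -46.32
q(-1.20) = -9.12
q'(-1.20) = 17.20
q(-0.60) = -1.68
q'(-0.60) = 7.60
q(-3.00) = -66.00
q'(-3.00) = 46.00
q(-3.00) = -66.00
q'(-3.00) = 46.00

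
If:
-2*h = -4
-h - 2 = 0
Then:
No Solution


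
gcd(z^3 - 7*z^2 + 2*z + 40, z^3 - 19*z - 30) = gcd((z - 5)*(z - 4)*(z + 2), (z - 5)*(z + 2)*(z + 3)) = z^2 - 3*z - 10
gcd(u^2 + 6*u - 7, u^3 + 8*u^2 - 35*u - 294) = u + 7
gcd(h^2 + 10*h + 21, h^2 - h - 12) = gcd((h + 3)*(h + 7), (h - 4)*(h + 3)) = h + 3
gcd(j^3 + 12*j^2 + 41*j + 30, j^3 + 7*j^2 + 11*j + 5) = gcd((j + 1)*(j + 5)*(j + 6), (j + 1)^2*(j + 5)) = j^2 + 6*j + 5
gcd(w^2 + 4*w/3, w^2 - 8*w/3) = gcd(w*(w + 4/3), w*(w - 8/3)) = w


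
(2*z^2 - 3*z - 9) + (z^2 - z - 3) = 3*z^2 - 4*z - 12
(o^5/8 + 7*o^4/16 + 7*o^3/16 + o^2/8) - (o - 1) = o^5/8 + 7*o^4/16 + 7*o^3/16 + o^2/8 - o + 1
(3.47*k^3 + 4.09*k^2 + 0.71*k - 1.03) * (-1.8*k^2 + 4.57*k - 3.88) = -6.246*k^5 + 8.4959*k^4 + 3.9497*k^3 - 10.7705*k^2 - 7.4619*k + 3.9964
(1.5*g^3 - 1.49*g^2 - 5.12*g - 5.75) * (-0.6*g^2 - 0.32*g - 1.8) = -0.9*g^5 + 0.414*g^4 + 0.8488*g^3 + 7.7704*g^2 + 11.056*g + 10.35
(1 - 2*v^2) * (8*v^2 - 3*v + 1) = -16*v^4 + 6*v^3 + 6*v^2 - 3*v + 1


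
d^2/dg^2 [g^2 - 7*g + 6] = 2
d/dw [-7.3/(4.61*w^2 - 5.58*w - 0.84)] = (67.306*w - 40.734)/(-4.61*w^2 + 5.58*w + 0.84)^2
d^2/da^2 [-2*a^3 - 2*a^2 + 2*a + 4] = -12*a - 4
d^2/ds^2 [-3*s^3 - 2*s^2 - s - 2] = -18*s - 4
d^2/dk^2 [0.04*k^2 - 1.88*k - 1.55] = 0.0800000000000000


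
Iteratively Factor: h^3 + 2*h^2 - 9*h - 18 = (h + 3)*(h^2 - h - 6) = (h + 2)*(h + 3)*(h - 3)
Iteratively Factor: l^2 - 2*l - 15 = (l - 5)*(l + 3)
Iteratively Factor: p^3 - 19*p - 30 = (p - 5)*(p^2 + 5*p + 6) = (p - 5)*(p + 3)*(p + 2)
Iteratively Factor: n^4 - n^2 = (n + 1)*(n^3 - n^2) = n*(n + 1)*(n^2 - n) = n*(n - 1)*(n + 1)*(n)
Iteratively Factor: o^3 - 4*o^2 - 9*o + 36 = (o - 3)*(o^2 - o - 12) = (o - 3)*(o + 3)*(o - 4)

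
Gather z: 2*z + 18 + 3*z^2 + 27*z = 3*z^2 + 29*z + 18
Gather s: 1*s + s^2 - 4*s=s^2 - 3*s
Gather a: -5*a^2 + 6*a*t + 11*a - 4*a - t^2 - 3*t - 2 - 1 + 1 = -5*a^2 + a*(6*t + 7) - t^2 - 3*t - 2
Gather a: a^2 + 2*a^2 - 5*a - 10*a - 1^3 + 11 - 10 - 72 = 3*a^2 - 15*a - 72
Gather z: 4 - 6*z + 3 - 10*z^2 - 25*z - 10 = -10*z^2 - 31*z - 3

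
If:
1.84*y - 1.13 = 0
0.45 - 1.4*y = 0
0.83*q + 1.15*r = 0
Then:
No Solution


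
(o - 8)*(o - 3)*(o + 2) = o^3 - 9*o^2 + 2*o + 48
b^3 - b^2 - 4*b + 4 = (b - 2)*(b - 1)*(b + 2)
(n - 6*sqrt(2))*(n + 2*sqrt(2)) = n^2 - 4*sqrt(2)*n - 24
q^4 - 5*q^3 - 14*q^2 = q^2*(q - 7)*(q + 2)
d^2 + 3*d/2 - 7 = (d - 2)*(d + 7/2)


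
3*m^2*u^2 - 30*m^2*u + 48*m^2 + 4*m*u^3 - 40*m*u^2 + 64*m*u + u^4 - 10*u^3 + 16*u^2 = (m + u)*(3*m + u)*(u - 8)*(u - 2)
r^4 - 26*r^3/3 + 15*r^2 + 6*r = r*(r - 6)*(r - 3)*(r + 1/3)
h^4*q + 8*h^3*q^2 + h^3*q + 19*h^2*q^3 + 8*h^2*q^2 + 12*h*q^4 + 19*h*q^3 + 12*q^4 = (h + q)*(h + 3*q)*(h + 4*q)*(h*q + q)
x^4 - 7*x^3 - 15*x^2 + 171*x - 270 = (x - 6)*(x - 3)^2*(x + 5)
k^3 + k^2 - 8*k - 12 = (k - 3)*(k + 2)^2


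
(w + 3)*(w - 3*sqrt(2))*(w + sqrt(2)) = w^3 - 2*sqrt(2)*w^2 + 3*w^2 - 6*sqrt(2)*w - 6*w - 18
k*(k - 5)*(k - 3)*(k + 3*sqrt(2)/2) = k^4 - 8*k^3 + 3*sqrt(2)*k^3/2 - 12*sqrt(2)*k^2 + 15*k^2 + 45*sqrt(2)*k/2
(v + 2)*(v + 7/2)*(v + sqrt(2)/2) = v^3 + sqrt(2)*v^2/2 + 11*v^2/2 + 11*sqrt(2)*v/4 + 7*v + 7*sqrt(2)/2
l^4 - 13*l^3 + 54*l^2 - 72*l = l*(l - 6)*(l - 4)*(l - 3)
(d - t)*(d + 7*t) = d^2 + 6*d*t - 7*t^2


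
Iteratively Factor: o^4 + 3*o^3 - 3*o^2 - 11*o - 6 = (o + 3)*(o^3 - 3*o - 2) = (o + 1)*(o + 3)*(o^2 - o - 2) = (o + 1)^2*(o + 3)*(o - 2)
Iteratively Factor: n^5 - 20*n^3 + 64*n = (n + 4)*(n^4 - 4*n^3 - 4*n^2 + 16*n) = (n - 4)*(n + 4)*(n^3 - 4*n) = n*(n - 4)*(n + 4)*(n^2 - 4) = n*(n - 4)*(n - 2)*(n + 4)*(n + 2)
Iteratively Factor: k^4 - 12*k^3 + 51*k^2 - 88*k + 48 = (k - 1)*(k^3 - 11*k^2 + 40*k - 48) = (k - 4)*(k - 1)*(k^2 - 7*k + 12) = (k - 4)^2*(k - 1)*(k - 3)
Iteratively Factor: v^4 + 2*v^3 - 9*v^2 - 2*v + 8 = (v + 4)*(v^3 - 2*v^2 - v + 2) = (v + 1)*(v + 4)*(v^2 - 3*v + 2) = (v - 1)*(v + 1)*(v + 4)*(v - 2)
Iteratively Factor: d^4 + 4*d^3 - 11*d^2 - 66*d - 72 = (d - 4)*(d^3 + 8*d^2 + 21*d + 18) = (d - 4)*(d + 3)*(d^2 + 5*d + 6) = (d - 4)*(d + 3)^2*(d + 2)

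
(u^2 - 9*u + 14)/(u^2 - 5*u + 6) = (u - 7)/(u - 3)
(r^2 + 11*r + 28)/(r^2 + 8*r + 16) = (r + 7)/(r + 4)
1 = 1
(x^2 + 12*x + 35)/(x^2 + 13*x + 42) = (x + 5)/(x + 6)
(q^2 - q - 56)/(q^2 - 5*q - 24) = (q + 7)/(q + 3)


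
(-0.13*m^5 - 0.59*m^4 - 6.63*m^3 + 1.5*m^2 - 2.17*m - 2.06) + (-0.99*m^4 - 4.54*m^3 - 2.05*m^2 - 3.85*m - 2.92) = -0.13*m^5 - 1.58*m^4 - 11.17*m^3 - 0.55*m^2 - 6.02*m - 4.98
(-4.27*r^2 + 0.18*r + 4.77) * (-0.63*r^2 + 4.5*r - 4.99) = 2.6901*r^4 - 19.3284*r^3 + 19.1122*r^2 + 20.5668*r - 23.8023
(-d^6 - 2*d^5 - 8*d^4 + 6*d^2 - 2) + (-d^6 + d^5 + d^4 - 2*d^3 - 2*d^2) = -2*d^6 - d^5 - 7*d^4 - 2*d^3 + 4*d^2 - 2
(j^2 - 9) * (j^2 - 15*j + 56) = j^4 - 15*j^3 + 47*j^2 + 135*j - 504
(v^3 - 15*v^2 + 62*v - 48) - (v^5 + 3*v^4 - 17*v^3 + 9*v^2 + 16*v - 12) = -v^5 - 3*v^4 + 18*v^3 - 24*v^2 + 46*v - 36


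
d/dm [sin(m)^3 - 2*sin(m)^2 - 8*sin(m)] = (3*sin(m)^2 - 4*sin(m) - 8)*cos(m)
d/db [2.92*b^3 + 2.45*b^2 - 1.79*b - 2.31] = 8.76*b^2 + 4.9*b - 1.79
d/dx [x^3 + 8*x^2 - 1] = x*(3*x + 16)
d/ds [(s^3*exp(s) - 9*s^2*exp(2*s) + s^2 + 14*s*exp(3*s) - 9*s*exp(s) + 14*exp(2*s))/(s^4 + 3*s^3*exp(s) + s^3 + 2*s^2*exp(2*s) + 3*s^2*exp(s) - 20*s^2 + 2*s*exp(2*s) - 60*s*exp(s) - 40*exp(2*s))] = (-(s^3*exp(s) - 9*s^2*exp(2*s) + s^2 + 14*s*exp(3*s) - 9*s*exp(s) + 14*exp(2*s))*(3*s^3*exp(s) + 4*s^3 + 4*s^2*exp(2*s) + 12*s^2*exp(s) + 3*s^2 + 8*s*exp(2*s) - 54*s*exp(s) - 40*s - 78*exp(2*s) - 60*exp(s)) + (s^4 + 3*s^3*exp(s) + s^3 + 2*s^2*exp(2*s) + 3*s^2*exp(s) - 20*s^2 + 2*s*exp(2*s) - 60*s*exp(s) - 40*exp(2*s))*(s^3*exp(s) - 18*s^2*exp(2*s) + 3*s^2*exp(s) + 42*s*exp(3*s) - 18*s*exp(2*s) - 9*s*exp(s) + 2*s + 14*exp(3*s) + 28*exp(2*s) - 9*exp(s)))/(s^4 + 3*s^3*exp(s) + s^3 + 2*s^2*exp(2*s) + 3*s^2*exp(s) - 20*s^2 + 2*s*exp(2*s) - 60*s*exp(s) - 40*exp(2*s))^2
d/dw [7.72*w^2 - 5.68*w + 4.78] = 15.44*w - 5.68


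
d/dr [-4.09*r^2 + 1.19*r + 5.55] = 1.19 - 8.18*r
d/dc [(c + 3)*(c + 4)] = 2*c + 7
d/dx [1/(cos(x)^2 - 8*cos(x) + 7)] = 2*(cos(x) - 4)*sin(x)/(cos(x)^2 - 8*cos(x) + 7)^2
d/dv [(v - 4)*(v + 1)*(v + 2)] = 3*v^2 - 2*v - 10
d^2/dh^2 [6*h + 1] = 0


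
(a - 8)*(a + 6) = a^2 - 2*a - 48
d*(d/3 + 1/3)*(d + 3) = d^3/3 + 4*d^2/3 + d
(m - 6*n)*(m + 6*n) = m^2 - 36*n^2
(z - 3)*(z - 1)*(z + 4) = z^3 - 13*z + 12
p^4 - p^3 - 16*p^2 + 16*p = p*(p - 4)*(p - 1)*(p + 4)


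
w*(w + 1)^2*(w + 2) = w^4 + 4*w^3 + 5*w^2 + 2*w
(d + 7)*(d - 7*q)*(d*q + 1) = d^3*q - 7*d^2*q^2 + 7*d^2*q + d^2 - 49*d*q^2 - 7*d*q + 7*d - 49*q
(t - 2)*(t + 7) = t^2 + 5*t - 14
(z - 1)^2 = z^2 - 2*z + 1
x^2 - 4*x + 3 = (x - 3)*(x - 1)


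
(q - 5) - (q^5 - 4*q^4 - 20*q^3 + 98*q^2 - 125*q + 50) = -q^5 + 4*q^4 + 20*q^3 - 98*q^2 + 126*q - 55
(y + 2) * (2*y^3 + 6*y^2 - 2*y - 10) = 2*y^4 + 10*y^3 + 10*y^2 - 14*y - 20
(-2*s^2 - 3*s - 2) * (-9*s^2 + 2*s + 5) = 18*s^4 + 23*s^3 + 2*s^2 - 19*s - 10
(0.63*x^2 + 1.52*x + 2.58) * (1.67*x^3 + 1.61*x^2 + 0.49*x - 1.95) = 1.0521*x^5 + 3.5527*x^4 + 7.0645*x^3 + 3.6701*x^2 - 1.6998*x - 5.031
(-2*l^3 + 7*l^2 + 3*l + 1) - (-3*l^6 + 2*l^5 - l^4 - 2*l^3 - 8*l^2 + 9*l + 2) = 3*l^6 - 2*l^5 + l^4 + 15*l^2 - 6*l - 1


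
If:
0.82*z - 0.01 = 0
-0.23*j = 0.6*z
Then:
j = -0.03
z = 0.01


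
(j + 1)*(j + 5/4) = j^2 + 9*j/4 + 5/4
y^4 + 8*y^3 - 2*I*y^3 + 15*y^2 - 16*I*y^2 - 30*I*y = y*(y + 3)*(y + 5)*(y - 2*I)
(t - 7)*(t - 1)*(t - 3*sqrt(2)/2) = t^3 - 8*t^2 - 3*sqrt(2)*t^2/2 + 7*t + 12*sqrt(2)*t - 21*sqrt(2)/2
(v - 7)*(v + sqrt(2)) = v^2 - 7*v + sqrt(2)*v - 7*sqrt(2)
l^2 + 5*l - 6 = (l - 1)*(l + 6)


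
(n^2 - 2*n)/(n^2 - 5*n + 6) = n/(n - 3)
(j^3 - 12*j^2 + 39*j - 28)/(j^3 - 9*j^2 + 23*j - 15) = (j^2 - 11*j + 28)/(j^2 - 8*j + 15)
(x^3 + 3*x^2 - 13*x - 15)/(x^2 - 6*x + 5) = (x^3 + 3*x^2 - 13*x - 15)/(x^2 - 6*x + 5)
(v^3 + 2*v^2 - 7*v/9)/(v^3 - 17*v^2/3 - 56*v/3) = (v - 1/3)/(v - 8)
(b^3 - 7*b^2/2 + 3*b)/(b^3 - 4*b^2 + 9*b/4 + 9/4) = 2*b*(b - 2)/(2*b^2 - 5*b - 3)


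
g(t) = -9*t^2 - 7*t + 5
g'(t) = -18*t - 7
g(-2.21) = -23.49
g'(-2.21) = 32.78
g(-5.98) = -274.98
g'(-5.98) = 100.64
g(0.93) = -9.29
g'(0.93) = -23.74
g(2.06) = -47.61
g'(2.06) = -44.08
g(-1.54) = -5.56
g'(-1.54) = 20.72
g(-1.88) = -13.65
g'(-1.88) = 26.84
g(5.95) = -355.27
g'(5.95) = -114.10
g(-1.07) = 2.19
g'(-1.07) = 12.26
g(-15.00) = -1915.00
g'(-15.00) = 263.00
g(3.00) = -97.00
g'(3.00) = -61.00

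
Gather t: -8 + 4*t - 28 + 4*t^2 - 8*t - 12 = 4*t^2 - 4*t - 48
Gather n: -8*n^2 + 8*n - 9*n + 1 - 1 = -8*n^2 - n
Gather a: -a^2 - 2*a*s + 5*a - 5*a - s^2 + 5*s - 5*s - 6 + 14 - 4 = -a^2 - 2*a*s - s^2 + 4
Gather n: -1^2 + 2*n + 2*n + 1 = 4*n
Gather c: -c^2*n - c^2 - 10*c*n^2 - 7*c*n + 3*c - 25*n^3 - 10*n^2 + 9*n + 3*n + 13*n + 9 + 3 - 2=c^2*(-n - 1) + c*(-10*n^2 - 7*n + 3) - 25*n^3 - 10*n^2 + 25*n + 10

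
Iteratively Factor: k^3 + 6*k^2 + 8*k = (k)*(k^2 + 6*k + 8) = k*(k + 4)*(k + 2)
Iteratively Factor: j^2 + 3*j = (j + 3)*(j)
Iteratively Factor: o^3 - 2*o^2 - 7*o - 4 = (o + 1)*(o^2 - 3*o - 4) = (o - 4)*(o + 1)*(o + 1)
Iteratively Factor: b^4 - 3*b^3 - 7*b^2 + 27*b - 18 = (b - 2)*(b^3 - b^2 - 9*b + 9) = (b - 2)*(b + 3)*(b^2 - 4*b + 3) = (b - 2)*(b - 1)*(b + 3)*(b - 3)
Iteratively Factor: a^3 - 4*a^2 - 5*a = (a - 5)*(a^2 + a) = a*(a - 5)*(a + 1)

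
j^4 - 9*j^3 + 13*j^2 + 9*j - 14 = (j - 7)*(j - 2)*(j - 1)*(j + 1)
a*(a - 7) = a^2 - 7*a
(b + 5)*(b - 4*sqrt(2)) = b^2 - 4*sqrt(2)*b + 5*b - 20*sqrt(2)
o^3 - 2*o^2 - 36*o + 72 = (o - 6)*(o - 2)*(o + 6)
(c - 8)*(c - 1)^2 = c^3 - 10*c^2 + 17*c - 8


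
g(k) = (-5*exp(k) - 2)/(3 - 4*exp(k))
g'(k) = -5*exp(k)/(3 - 4*exp(k)) + 4*(-5*exp(k) - 2)*exp(k)/(3 - 4*exp(k))^2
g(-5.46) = -0.68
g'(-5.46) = -0.01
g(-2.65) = -0.87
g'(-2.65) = -0.22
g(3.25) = 1.31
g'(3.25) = -0.06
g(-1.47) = -1.51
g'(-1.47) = -1.22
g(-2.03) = -1.07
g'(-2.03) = -0.49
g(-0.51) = -8.37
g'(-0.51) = -38.62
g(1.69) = 1.56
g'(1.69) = -0.36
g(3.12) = 1.32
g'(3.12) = -0.07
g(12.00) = 1.25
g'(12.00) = 0.00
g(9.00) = 1.25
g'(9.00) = 0.00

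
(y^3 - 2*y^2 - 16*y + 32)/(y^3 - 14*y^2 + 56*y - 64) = (y + 4)/(y - 8)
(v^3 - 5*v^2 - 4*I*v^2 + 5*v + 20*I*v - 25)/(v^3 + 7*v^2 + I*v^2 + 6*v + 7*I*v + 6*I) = (v^2 - 5*v*(1 + I) + 25*I)/(v^2 + 7*v + 6)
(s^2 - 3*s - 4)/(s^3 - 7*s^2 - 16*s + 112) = (s + 1)/(s^2 - 3*s - 28)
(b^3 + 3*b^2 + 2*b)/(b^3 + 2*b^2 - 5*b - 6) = b*(b + 2)/(b^2 + b - 6)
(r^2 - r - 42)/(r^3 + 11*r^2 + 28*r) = (r^2 - r - 42)/(r*(r^2 + 11*r + 28))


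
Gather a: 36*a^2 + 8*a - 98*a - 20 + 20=36*a^2 - 90*a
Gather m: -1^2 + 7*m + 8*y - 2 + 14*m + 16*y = 21*m + 24*y - 3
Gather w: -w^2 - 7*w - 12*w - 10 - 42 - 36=-w^2 - 19*w - 88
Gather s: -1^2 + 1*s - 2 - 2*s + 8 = 5 - s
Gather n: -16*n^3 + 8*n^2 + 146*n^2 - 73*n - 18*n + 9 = -16*n^3 + 154*n^2 - 91*n + 9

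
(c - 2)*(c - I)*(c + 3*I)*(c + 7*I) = c^4 - 2*c^3 + 9*I*c^3 - 11*c^2 - 18*I*c^2 + 22*c + 21*I*c - 42*I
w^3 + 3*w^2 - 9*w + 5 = (w - 1)^2*(w + 5)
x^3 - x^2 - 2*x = x*(x - 2)*(x + 1)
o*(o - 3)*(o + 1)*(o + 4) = o^4 + 2*o^3 - 11*o^2 - 12*o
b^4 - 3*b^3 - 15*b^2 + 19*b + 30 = (b - 5)*(b - 2)*(b + 1)*(b + 3)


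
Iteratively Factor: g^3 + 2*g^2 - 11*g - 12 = (g + 4)*(g^2 - 2*g - 3) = (g + 1)*(g + 4)*(g - 3)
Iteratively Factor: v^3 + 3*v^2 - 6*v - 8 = (v + 1)*(v^2 + 2*v - 8) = (v - 2)*(v + 1)*(v + 4)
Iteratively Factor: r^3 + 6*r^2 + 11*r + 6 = (r + 1)*(r^2 + 5*r + 6) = (r + 1)*(r + 2)*(r + 3)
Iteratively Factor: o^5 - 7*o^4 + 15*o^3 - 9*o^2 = (o - 1)*(o^4 - 6*o^3 + 9*o^2) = (o - 3)*(o - 1)*(o^3 - 3*o^2) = o*(o - 3)*(o - 1)*(o^2 - 3*o) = o^2*(o - 3)*(o - 1)*(o - 3)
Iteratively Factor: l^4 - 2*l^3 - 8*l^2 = (l - 4)*(l^3 + 2*l^2) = l*(l - 4)*(l^2 + 2*l) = l^2*(l - 4)*(l + 2)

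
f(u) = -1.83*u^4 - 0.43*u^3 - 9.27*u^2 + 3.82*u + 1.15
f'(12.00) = -13053.38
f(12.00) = -39977.81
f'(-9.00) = 5402.47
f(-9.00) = -12477.26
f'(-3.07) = 260.38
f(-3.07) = -248.06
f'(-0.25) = 8.49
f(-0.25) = -0.38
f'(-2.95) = 235.21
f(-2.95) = -218.34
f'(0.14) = 1.18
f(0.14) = 1.50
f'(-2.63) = 176.82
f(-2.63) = -152.75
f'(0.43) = -4.97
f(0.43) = 0.98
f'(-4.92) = 935.59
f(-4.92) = -1263.11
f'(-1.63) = 62.31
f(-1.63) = -40.76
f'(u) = -7.32*u^3 - 1.29*u^2 - 18.54*u + 3.82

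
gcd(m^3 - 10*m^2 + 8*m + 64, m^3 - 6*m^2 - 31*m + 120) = m - 8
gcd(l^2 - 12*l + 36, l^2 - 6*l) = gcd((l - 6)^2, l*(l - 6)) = l - 6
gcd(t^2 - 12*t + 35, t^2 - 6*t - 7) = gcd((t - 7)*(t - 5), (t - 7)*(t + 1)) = t - 7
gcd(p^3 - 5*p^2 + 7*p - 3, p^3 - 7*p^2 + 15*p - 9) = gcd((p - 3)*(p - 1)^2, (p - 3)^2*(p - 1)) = p^2 - 4*p + 3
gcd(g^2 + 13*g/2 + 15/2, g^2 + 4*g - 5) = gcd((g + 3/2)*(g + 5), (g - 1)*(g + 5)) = g + 5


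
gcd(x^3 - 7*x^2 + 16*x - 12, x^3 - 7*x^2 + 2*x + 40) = 1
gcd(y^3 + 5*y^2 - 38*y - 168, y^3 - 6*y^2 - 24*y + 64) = y + 4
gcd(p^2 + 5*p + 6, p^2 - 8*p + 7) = 1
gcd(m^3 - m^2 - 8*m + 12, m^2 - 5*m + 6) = m - 2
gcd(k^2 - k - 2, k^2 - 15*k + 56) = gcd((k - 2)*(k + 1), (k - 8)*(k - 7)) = 1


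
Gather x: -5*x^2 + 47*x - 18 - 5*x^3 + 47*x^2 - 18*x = -5*x^3 + 42*x^2 + 29*x - 18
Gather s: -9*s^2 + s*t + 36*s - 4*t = -9*s^2 + s*(t + 36) - 4*t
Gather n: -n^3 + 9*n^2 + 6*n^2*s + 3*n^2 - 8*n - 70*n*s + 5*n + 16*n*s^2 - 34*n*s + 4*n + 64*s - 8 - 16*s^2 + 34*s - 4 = -n^3 + n^2*(6*s + 12) + n*(16*s^2 - 104*s + 1) - 16*s^2 + 98*s - 12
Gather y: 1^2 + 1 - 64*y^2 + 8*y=-64*y^2 + 8*y + 2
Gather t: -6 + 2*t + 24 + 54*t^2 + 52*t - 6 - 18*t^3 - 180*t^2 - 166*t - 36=-18*t^3 - 126*t^2 - 112*t - 24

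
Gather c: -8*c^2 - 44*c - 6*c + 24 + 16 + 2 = -8*c^2 - 50*c + 42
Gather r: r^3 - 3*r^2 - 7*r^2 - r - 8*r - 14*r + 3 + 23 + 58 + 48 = r^3 - 10*r^2 - 23*r + 132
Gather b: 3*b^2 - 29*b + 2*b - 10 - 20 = 3*b^2 - 27*b - 30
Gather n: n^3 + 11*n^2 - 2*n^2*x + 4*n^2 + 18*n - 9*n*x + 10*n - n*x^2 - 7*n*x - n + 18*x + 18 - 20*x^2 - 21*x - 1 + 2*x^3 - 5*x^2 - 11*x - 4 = n^3 + n^2*(15 - 2*x) + n*(-x^2 - 16*x + 27) + 2*x^3 - 25*x^2 - 14*x + 13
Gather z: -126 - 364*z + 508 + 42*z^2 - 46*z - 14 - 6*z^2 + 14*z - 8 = 36*z^2 - 396*z + 360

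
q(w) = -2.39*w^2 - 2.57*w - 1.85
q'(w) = -4.78*w - 2.57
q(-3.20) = -18.10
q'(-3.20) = 12.73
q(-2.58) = -11.13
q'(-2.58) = 9.76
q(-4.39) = -36.63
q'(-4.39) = 18.41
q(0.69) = -4.76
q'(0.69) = -5.87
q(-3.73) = -25.52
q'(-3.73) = 15.26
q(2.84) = -28.43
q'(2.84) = -16.15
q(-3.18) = -17.85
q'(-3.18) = 12.63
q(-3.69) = -24.91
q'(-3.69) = 15.07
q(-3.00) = -15.65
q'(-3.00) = 11.77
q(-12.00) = -315.17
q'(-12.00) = 54.79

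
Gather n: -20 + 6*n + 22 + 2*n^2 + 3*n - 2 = 2*n^2 + 9*n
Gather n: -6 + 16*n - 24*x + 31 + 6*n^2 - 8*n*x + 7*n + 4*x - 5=6*n^2 + n*(23 - 8*x) - 20*x + 20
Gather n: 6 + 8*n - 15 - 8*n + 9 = 0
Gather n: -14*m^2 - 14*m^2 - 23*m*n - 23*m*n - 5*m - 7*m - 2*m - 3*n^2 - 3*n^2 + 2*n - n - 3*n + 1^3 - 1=-28*m^2 - 14*m - 6*n^2 + n*(-46*m - 2)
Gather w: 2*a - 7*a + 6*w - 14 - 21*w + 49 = -5*a - 15*w + 35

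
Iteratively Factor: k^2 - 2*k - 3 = (k - 3)*(k + 1)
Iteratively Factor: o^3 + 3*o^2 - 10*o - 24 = (o + 2)*(o^2 + o - 12) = (o + 2)*(o + 4)*(o - 3)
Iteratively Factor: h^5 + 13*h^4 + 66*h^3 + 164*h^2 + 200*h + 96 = (h + 2)*(h^4 + 11*h^3 + 44*h^2 + 76*h + 48) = (h + 2)^2*(h^3 + 9*h^2 + 26*h + 24) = (h + 2)^2*(h + 4)*(h^2 + 5*h + 6) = (h + 2)^3*(h + 4)*(h + 3)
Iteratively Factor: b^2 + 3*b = (b)*(b + 3)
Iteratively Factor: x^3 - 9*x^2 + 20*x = (x)*(x^2 - 9*x + 20) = x*(x - 5)*(x - 4)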